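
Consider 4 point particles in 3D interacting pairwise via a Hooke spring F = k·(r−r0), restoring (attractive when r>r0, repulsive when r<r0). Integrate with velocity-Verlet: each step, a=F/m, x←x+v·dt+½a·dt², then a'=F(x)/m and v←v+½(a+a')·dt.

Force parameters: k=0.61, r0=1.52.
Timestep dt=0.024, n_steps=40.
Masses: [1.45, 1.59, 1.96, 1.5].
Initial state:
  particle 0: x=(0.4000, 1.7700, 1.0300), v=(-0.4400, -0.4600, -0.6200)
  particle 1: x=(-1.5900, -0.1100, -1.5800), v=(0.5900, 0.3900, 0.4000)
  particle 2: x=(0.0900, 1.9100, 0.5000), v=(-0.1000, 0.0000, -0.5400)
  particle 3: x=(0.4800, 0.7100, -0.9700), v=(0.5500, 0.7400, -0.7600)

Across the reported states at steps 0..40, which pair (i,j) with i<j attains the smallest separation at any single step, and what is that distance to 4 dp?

pair (0,2), distance 0.6181

step 0: x0=(0.4000, 1.7700, 1.0300) x1=(-1.5900, -0.1100, -1.5800) x2=(0.0900, 1.9100, 0.5000) x3=(0.4800, 0.7100, -0.9700)
step 1: x0=(0.3894, 1.7588, 1.0149) x1=(-1.5755, -0.1004, -1.5701) x2=(0.0875, 1.9099, 0.4868) x3=(0.4931, 0.7278, -0.9882)
step 2: x0=(0.3785, 1.7471, 0.9995) x1=(-1.5604, -0.0902, -1.5595) x2=(0.0847, 1.9096, 0.4733) x3=(0.5060, 0.7457, -1.0061)
step 3: x0=(0.3676, 1.7351, 0.9838) x1=(-1.5448, -0.0795, -1.5484) x2=(0.0818, 1.9091, 0.4594) x3=(0.5187, 0.7636, -1.0239)
step 4: x0=(0.3564, 1.7226, 0.9677) x1=(-1.5285, -0.0682, -1.5366) x2=(0.0786, 1.9084, 0.4450) x3=(0.5313, 0.7816, -1.0415)
step 5: x0=(0.3451, 1.7098, 0.9513) x1=(-1.5116, -0.0564, -1.5242) x2=(0.0752, 1.9075, 0.4303) x3=(0.5436, 0.7997, -1.0589)
step 6: x0=(0.3337, 1.6966, 0.9346) x1=(-1.4942, -0.0441, -1.5113) x2=(0.0717, 1.9065, 0.4153) x3=(0.5557, 0.8178, -1.0762)
step 7: x0=(0.3221, 1.6830, 0.9176) x1=(-1.4762, -0.0313, -1.4978) x2=(0.0679, 1.9053, 0.3998) x3=(0.5676, 0.8359, -1.0932)
step 8: x0=(0.3104, 1.6691, 0.9003) x1=(-1.4577, -0.0180, -1.4838) x2=(0.0639, 1.9039, 0.3840) x3=(0.5794, 0.8541, -1.1101)
step 9: x0=(0.2985, 1.6547, 0.8827) x1=(-1.4386, -0.0043, -1.4692) x2=(0.0598, 1.9024, 0.3678) x3=(0.5909, 0.8724, -1.1268)
step 10: x0=(0.2865, 1.6400, 0.8648) x1=(-1.4190, 0.0100, -1.4541) x2=(0.0555, 1.9007, 0.3513) x3=(0.6022, 0.8907, -1.1433)
step 11: x0=(0.2744, 1.6250, 0.8467) x1=(-1.3989, 0.0247, -1.4386) x2=(0.0510, 1.8989, 0.3345) x3=(0.6134, 0.9090, -1.1596)
step 12: x0=(0.2622, 1.6096, 0.8283) x1=(-1.3783, 0.0399, -1.4225) x2=(0.0463, 1.8970, 0.3173) x3=(0.6243, 0.9273, -1.1757)
step 13: x0=(0.2499, 1.5938, 0.8096) x1=(-1.3573, 0.0555, -1.4060) x2=(0.0415, 1.8949, 0.2997) x3=(0.6351, 0.9457, -1.1917)
step 14: x0=(0.2375, 1.5777, 0.7907) x1=(-1.3358, 0.0715, -1.3890) x2=(0.0365, 1.8928, 0.2819) x3=(0.6456, 0.9641, -1.2074)
step 15: x0=(0.2250, 1.5613, 0.7716) x1=(-1.3138, 0.0879, -1.3717) x2=(0.0314, 1.8905, 0.2637) x3=(0.6560, 0.9825, -1.2230)
step 16: x0=(0.2124, 1.5445, 0.7522) x1=(-1.2914, 0.1048, -1.3539) x2=(0.0261, 1.8882, 0.2452) x3=(0.6662, 1.0009, -1.2384)
step 17: x0=(0.1997, 1.5274, 0.7327) x1=(-1.2685, 0.1220, -1.3357) x2=(0.0207, 1.8858, 0.2265) x3=(0.6761, 1.0194, -1.2536)
step 18: x0=(0.1869, 1.5100, 0.7129) x1=(-1.2453, 0.1396, -1.3171) x2=(0.0152, 1.8832, 0.2074) x3=(0.6859, 1.0378, -1.2687)
step 19: x0=(0.1741, 1.4923, 0.6929) x1=(-1.2217, 0.1576, -1.2982) x2=(0.0096, 1.8807, 0.1880) x3=(0.6955, 1.0563, -1.2835)
step 20: x0=(0.1612, 1.4743, 0.6728) x1=(-1.1977, 0.1759, -1.2790) x2=(0.0039, 1.8780, 0.1684) x3=(0.7049, 1.0747, -1.2982)
step 21: x0=(0.1482, 1.4560, 0.6524) x1=(-1.1734, 0.1946, -1.2594) x2=(-0.0020, 1.8753, 0.1485) x3=(0.7142, 1.0931, -1.3126)
step 22: x0=(0.1352, 1.4375, 0.6319) x1=(-1.1487, 0.2135, -1.2396) x2=(-0.0079, 1.8726, 0.1284) x3=(0.7232, 1.1116, -1.3269)
step 23: x0=(0.1221, 1.4186, 0.6112) x1=(-1.1237, 0.2328, -1.2194) x2=(-0.0139, 1.8698, 0.1080) x3=(0.7321, 1.1300, -1.3411)
step 24: x0=(0.1090, 1.3995, 0.5904) x1=(-1.0984, 0.2523, -1.1990) x2=(-0.0200, 1.8670, 0.0874) x3=(0.7408, 1.1484, -1.3550)
step 25: x0=(0.0958, 1.3802, 0.5695) x1=(-1.0728, 0.2722, -1.1784) x2=(-0.0262, 1.8642, 0.0666) x3=(0.7493, 1.1668, -1.3687)
step 26: x0=(0.0827, 1.3605, 0.5483) x1=(-1.0469, 0.2923, -1.1575) x2=(-0.0325, 1.8614, 0.0455) x3=(0.7576, 1.1852, -1.3823)
step 27: x0=(0.0695, 1.3407, 0.5271) x1=(-1.0208, 0.3126, -1.1365) x2=(-0.0388, 1.8585, 0.0243) x3=(0.7658, 1.2036, -1.3957)
step 28: x0=(0.0563, 1.3206, 0.5058) x1=(-0.9944, 0.3331, -1.1152) x2=(-0.0451, 1.8557, 0.0028) x3=(0.7737, 1.2219, -1.4090)
step 29: x0=(0.0431, 1.3004, 0.4843) x1=(-0.9678, 0.3539, -1.0938) x2=(-0.0515, 1.8529, -0.0188) x3=(0.7816, 1.2402, -1.4220)
step 30: x0=(0.0299, 1.2799, 0.4628) x1=(-0.9410, 0.3748, -1.0723) x2=(-0.0580, 1.8500, -0.0406) x3=(0.7892, 1.2585, -1.4349)
step 31: x0=(0.0167, 1.2592, 0.4411) x1=(-0.9140, 0.3959, -1.0506) x2=(-0.0645, 1.8473, -0.0626) x3=(0.7967, 1.2768, -1.4476)
step 32: x0=(0.0035, 1.2383, 0.4194) x1=(-0.8869, 0.4172, -1.0289) x2=(-0.0710, 1.8445, -0.0847) x3=(0.8040, 1.2950, -1.4601)
step 33: x0=(-0.0097, 1.2173, 0.3976) x1=(-0.8596, 0.4386, -1.0070) x2=(-0.0775, 1.8418, -0.1070) x3=(0.8112, 1.3132, -1.4725)
step 34: x0=(-0.0228, 1.1961, 0.3757) x1=(-0.8321, 0.4601, -0.9851) x2=(-0.0841, 1.8391, -0.1294) x3=(0.8182, 1.3314, -1.4847)
step 35: x0=(-0.0359, 1.1748, 0.3538) x1=(-0.8045, 0.4818, -0.9632) x2=(-0.0906, 1.8365, -0.1519) x3=(0.8251, 1.3495, -1.4967)
step 36: x0=(-0.0489, 1.1533, 0.3318) x1=(-0.7768, 0.5035, -0.9412) x2=(-0.0972, 1.8339, -0.1746) x3=(0.8318, 1.3676, -1.5085)
step 37: x0=(-0.0619, 1.1317, 0.3098) x1=(-0.7491, 0.5253, -0.9192) x2=(-0.1038, 1.8314, -0.1974) x3=(0.8383, 1.3856, -1.5202)
step 38: x0=(-0.0748, 1.1100, 0.2878) x1=(-0.7212, 0.5472, -0.8972) x2=(-0.1103, 1.8290, -0.2202) x3=(0.8447, 1.4036, -1.5317)
step 39: x0=(-0.0877, 1.0882, 0.2657) x1=(-0.6933, 0.5691, -0.8753) x2=(-0.1169, 1.8266, -0.2432) x3=(0.8510, 1.4216, -1.5430)
step 40: x0=(-0.1004, 1.0663, 0.2437) x1=(-0.6653, 0.5911, -0.8534) x2=(-0.1235, 1.8243, -0.2662) x3=(0.8571, 1.4395, -1.5542)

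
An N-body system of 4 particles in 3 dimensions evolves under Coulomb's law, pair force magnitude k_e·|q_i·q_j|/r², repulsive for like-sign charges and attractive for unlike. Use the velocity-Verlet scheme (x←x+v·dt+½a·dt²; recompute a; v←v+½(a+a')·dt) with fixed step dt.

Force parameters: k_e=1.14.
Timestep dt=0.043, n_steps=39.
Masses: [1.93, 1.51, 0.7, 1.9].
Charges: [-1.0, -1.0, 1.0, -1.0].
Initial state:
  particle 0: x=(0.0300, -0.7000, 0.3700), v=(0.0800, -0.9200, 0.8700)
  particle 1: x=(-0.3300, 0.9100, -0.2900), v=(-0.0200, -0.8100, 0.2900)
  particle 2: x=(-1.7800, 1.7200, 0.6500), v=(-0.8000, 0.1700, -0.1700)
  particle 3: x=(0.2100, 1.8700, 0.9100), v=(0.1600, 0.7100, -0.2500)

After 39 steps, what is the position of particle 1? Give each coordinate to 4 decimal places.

(-0.6624, -0.3018, 0.0187)

step 0: x0=(0.0300, -0.7000, 0.3700) x1=(-0.3300, 0.9100, -0.2900) x2=(-1.7800, 1.7200, 0.6500) x3=(0.2100, 1.8700, 0.9100)
step 1: x0=(0.0334, -0.7397, 0.4075) x1=(-0.3311, 0.8753, -0.2777) x2=(-1.8136, 1.7270, 0.6425) x3=(0.2168, 1.9007, 0.8994)
step 2: x0=(0.0369, -0.7799, 0.4450) x1=(-0.3328, 0.8408, -0.2658) x2=(-1.8457, 1.7335, 0.6347) x3=(0.2235, 1.9318, 0.8891)
step 3: x0=(0.0403, -0.8203, 0.4827) x1=(-0.3350, 0.8066, -0.2542) x2=(-1.8764, 1.7395, 0.6266) x3=(0.2301, 1.9633, 0.8790)
step 4: x0=(0.0437, -0.8611, 0.5205) x1=(-0.3377, 0.7726, -0.2429) x2=(-1.9057, 1.7449, 0.6183) x3=(0.2366, 1.9951, 0.8692)
step 5: x0=(0.0471, -0.9023, 0.5585) x1=(-0.3409, 0.7387, -0.2320) x2=(-1.9336, 1.7499, 0.6097) x3=(0.2430, 2.0273, 0.8596)
step 6: x0=(0.0505, -0.9437, 0.5965) x1=(-0.3446, 0.7051, -0.2213) x2=(-1.9601, 1.7543, 0.6009) x3=(0.2493, 2.0599, 0.8502)
step 7: x0=(0.0539, -0.9855, 0.6347) x1=(-0.3488, 0.6717, -0.2110) x2=(-1.9855, 1.7583, 0.5919) x3=(0.2554, 2.0928, 0.8410)
step 8: x0=(0.0573, -1.0276, 0.6730) x1=(-0.3534, 0.6385, -0.2009) x2=(-2.0095, 1.7618, 0.5827) x3=(0.2615, 2.1260, 0.8320)
step 9: x0=(0.0607, -1.0699, 0.7114) x1=(-0.3584, 0.6054, -0.1911) x2=(-2.0324, 1.7649, 0.5733) x3=(0.2675, 2.1595, 0.8231)
step 10: x0=(0.0641, -1.1126, 0.7500) x1=(-0.3639, 0.5726, -0.1816) x2=(-2.0541, 1.7675, 0.5638) x3=(0.2734, 2.1933, 0.8143)
step 11: x0=(0.0675, -1.1555, 0.7886) x1=(-0.3697, 0.5399, -0.1723) x2=(-2.0746, 1.7697, 0.5541) x3=(0.2792, 2.2274, 0.8057)
step 12: x0=(0.0710, -1.1987, 0.8274) x1=(-0.3760, 0.5074, -0.1632) x2=(-2.0941, 1.7715, 0.5443) x3=(0.2849, 2.2618, 0.7971)
step 13: x0=(0.0744, -1.2421, 0.8664) x1=(-0.3826, 0.4751, -0.1544) x2=(-2.1125, 1.7729, 0.5344) x3=(0.2905, 2.2965, 0.7887)
step 14: x0=(0.0778, -1.2858, 0.9054) x1=(-0.3897, 0.4429, -0.1457) x2=(-2.1298, 1.7738, 0.5244) x3=(0.2959, 2.3314, 0.7803)
step 15: x0=(0.0813, -1.3297, 0.9446) x1=(-0.3970, 0.4110, -0.1373) x2=(-2.1461, 1.7744, 0.5143) x3=(0.3013, 2.3665, 0.7720)
step 16: x0=(0.0847, -1.3738, 0.9839) x1=(-0.4048, 0.3792, -0.1291) x2=(-2.1614, 1.7746, 0.5041) x3=(0.3066, 2.4019, 0.7638)
step 17: x0=(0.0882, -1.4181, 1.0233) x1=(-0.4129, 0.3476, -0.1210) x2=(-2.1757, 1.7744, 0.4938) x3=(0.3118, 2.4375, 0.7556)
step 18: x0=(0.0916, -1.4627, 1.0629) x1=(-0.4213, 0.3162, -0.1132) x2=(-2.1891, 1.7738, 0.4834) x3=(0.3170, 2.4733, 0.7475)
step 19: x0=(0.0951, -1.5074, 1.1025) x1=(-0.4300, 0.2850, -0.1055) x2=(-2.2015, 1.7728, 0.4730) x3=(0.3220, 2.5092, 0.7394)
step 20: x0=(0.0986, -1.5523, 1.1423) x1=(-0.4391, 0.2539, -0.0980) x2=(-2.2130, 1.7715, 0.4625) x3=(0.3269, 2.5454, 0.7313)
step 21: x0=(0.1021, -1.5975, 1.1822) x1=(-0.4485, 0.2230, -0.0906) x2=(-2.2237, 1.7699, 0.4520) x3=(0.3317, 2.5817, 0.7233)
step 22: x0=(0.1056, -1.6428, 1.2222) x1=(-0.4581, 0.1923, -0.0834) x2=(-2.2335, 1.7679, 0.4414) x3=(0.3365, 2.6182, 0.7154)
step 23: x0=(0.1091, -1.6882, 1.2623) x1=(-0.4681, 0.1618, -0.0764) x2=(-2.2424, 1.7655, 0.4308) x3=(0.3411, 2.6549, 0.7074)
step 24: x0=(0.1127, -1.7338, 1.3025) x1=(-0.4783, 0.1315, -0.0695) x2=(-2.2505, 1.7629, 0.4201) x3=(0.3456, 2.6917, 0.6995)
step 25: x0=(0.1162, -1.7796, 1.3428) x1=(-0.4889, 0.1013, -0.0628) x2=(-2.2578, 1.7599, 0.4095) x3=(0.3501, 2.7286, 0.6915)
step 26: x0=(0.1198, -1.8256, 1.3832) x1=(-0.4997, 0.0714, -0.0562) x2=(-2.2642, 1.7565, 0.3988) x3=(0.3545, 2.7657, 0.6836)
step 27: x0=(0.1234, -1.8716, 1.4238) x1=(-0.5107, 0.0416, -0.0497) x2=(-2.2699, 1.7529, 0.3881) x3=(0.3588, 2.8028, 0.6758)
step 28: x0=(0.1269, -1.9178, 1.4644) x1=(-0.5220, 0.0120, -0.0433) x2=(-2.2749, 1.7489, 0.3774) x3=(0.3630, 2.8401, 0.6679)
step 29: x0=(0.1305, -1.9642, 1.5051) x1=(-0.5336, -0.0174, -0.0371) x2=(-2.2790, 1.7446, 0.3666) x3=(0.3671, 2.8775, 0.6600)
step 30: x0=(0.1342, -2.0107, 1.5459) x1=(-0.5455, -0.0467, -0.0310) x2=(-2.2825, 1.7400, 0.3559) x3=(0.3711, 2.9150, 0.6521)
step 31: x0=(0.1378, -2.0572, 1.5868) x1=(-0.5575, -0.0758, -0.0251) x2=(-2.2852, 1.7351, 0.3452) x3=(0.3750, 2.9526, 0.6442)
step 32: x0=(0.1414, -2.1040, 1.6278) x1=(-0.5699, -0.1046, -0.0192) x2=(-2.2872, 1.7299, 0.3344) x3=(0.3789, 2.9903, 0.6364)
step 33: x0=(0.1451, -2.1508, 1.6689) x1=(-0.5824, -0.1333, -0.0135) x2=(-2.2885, 1.7244, 0.3237) x3=(0.3826, 3.0281, 0.6285)
step 34: x0=(0.1487, -2.1977, 1.7100) x1=(-0.5952, -0.1619, -0.0078) x2=(-2.2892, 1.7186, 0.3130) x3=(0.3863, 3.0659, 0.6206)
step 35: x0=(0.1524, -2.2447, 1.7513) x1=(-0.6082, -0.1902, -0.0023) x2=(-2.2891, 1.7125, 0.3023) x3=(0.3899, 3.1038, 0.6128)
step 36: x0=(0.1561, -2.2919, 1.7926) x1=(-0.6214, -0.2184, 0.0031) x2=(-2.2884, 1.7061, 0.2916) x3=(0.3935, 3.1418, 0.6049)
step 37: x0=(0.1598, -2.3391, 1.8340) x1=(-0.6349, -0.2463, 0.0084) x2=(-2.2871, 1.6994, 0.2809) x3=(0.3969, 3.1798, 0.5970)
step 38: x0=(0.1635, -2.3864, 1.8755) x1=(-0.6485, -0.2741, 0.0136) x2=(-2.2851, 1.6924, 0.2703) x3=(0.4003, 3.2179, 0.5891)
step 39: x0=(0.1672, -2.4338, 1.9171) x1=(-0.6624, -0.3018, 0.0187) x2=(-2.2826, 1.6851, 0.2597) x3=(0.4036, 3.2561, 0.5812)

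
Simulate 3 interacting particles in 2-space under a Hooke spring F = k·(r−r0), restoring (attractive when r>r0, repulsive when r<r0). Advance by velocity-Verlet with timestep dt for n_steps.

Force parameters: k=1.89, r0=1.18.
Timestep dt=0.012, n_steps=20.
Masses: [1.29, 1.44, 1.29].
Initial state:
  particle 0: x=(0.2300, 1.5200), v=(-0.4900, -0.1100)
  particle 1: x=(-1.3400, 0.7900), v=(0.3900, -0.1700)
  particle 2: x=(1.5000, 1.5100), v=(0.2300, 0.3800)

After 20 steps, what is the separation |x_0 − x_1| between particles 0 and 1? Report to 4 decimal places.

step 0: x0=(0.2300, 1.5200) x1=(-1.3400, 0.7900) x2=(1.5000, 1.5100)
step 1: x0=(0.2241, 1.5187) x1=(-1.3351, 0.7880) x2=(1.5026, 1.5145)
step 2: x0=(0.2181, 1.5173) x1=(-1.3298, 0.7862) x2=(1.5048, 1.5189)
step 3: x0=(0.2120, 1.5158) x1=(-1.3241, 0.7844) x2=(1.5066, 1.5233)
step 4: x0=(0.2058, 1.5143) x1=(-1.3180, 0.7828) x2=(1.5080, 1.5275)
step 5: x0=(0.1996, 1.5128) x1=(-1.3115, 0.7814) x2=(1.5091, 1.5317)
step 6: x0=(0.1933, 1.5112) x1=(-1.3045, 0.7800) x2=(1.5097, 1.5357)
step 7: x0=(0.1869, 1.5096) x1=(-1.2972, 0.7788) x2=(1.5100, 1.5397)
step 8: x0=(0.1805, 1.5079) x1=(-1.2895, 0.7777) x2=(1.5099, 1.5435)
step 9: x0=(0.1740, 1.5062) x1=(-1.2814, 0.7767) x2=(1.5095, 1.5473)
step 10: x0=(0.1675, 1.5045) x1=(-1.2729, 0.7759) x2=(1.5086, 1.5509)
step 11: x0=(0.1609, 1.5027) x1=(-1.2640, 0.7751) x2=(1.5074, 1.5545)
step 12: x0=(0.1543, 1.5008) x1=(-1.2547, 0.7745) x2=(1.5057, 1.5580)
step 13: x0=(0.1476, 1.4990) x1=(-1.2451, 0.7741) x2=(1.5037, 1.5613)
step 14: x0=(0.1410, 1.4971) x1=(-1.2351, 0.7737) x2=(1.5014, 1.5646)
step 15: x0=(0.1342, 1.4951) x1=(-1.2247, 0.7735) x2=(1.4986, 1.5678)
step 16: x0=(0.1275, 1.4932) x1=(-1.2139, 0.7733) x2=(1.4955, 1.5708)
step 17: x0=(0.1207, 1.4911) x1=(-1.2028, 0.7733) x2=(1.4920, 1.5738)
step 18: x0=(0.1139, 1.4891) x1=(-1.1914, 0.7735) x2=(1.4881, 1.5767)
step 19: x0=(0.1071, 1.4871) x1=(-1.1796, 0.7737) x2=(1.4839, 1.5795)
step 20: x0=(0.1003, 1.4850) x1=(-1.1675, 0.7740) x2=(1.4793, 1.5821)

1.4535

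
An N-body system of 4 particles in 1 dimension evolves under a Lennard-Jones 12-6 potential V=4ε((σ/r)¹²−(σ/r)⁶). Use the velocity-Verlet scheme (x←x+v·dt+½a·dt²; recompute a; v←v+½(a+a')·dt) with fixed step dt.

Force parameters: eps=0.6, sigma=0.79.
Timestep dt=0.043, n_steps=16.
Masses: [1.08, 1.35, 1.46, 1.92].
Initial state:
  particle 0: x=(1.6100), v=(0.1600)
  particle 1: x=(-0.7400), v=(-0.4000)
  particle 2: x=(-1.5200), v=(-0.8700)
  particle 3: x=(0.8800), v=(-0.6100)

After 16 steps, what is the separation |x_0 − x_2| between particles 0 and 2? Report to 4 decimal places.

4.9826

step 0: x0=(1.6100) x1=(-0.7400) x2=(-1.5200) x3=(0.8800)
step 1: x0=(1.6769) x1=(-0.7413) x2=(-1.5720) x3=(0.8200)
step 2: x0=(1.7478) x1=(-0.7340) x2=(-1.6318) x3=(0.7575)
step 3: x0=(1.8156) x1=(-0.7271) x2=(-1.6909) x3=(0.6966)
step 4: x0=(1.8813) x1=(-0.7223) x2=(-1.7478) x3=(0.6365)
step 5: x0=(1.9458) x1=(-0.7192) x2=(-1.8024) x3=(0.5768)
step 6: x0=(2.0098) x1=(-0.7174) x2=(-1.8553) x3=(0.5168)
step 7: x0=(2.0734) x1=(-0.7162) x2=(-1.9068) x3=(0.4564)
step 8: x0=(2.1368) x1=(-0.7148) x2=(-1.9572) x3=(0.3952)
step 9: x0=(2.2001) x1=(-0.7127) x2=(-2.0067) x3=(0.3329)
step 10: x0=(2.2633) x1=(-0.7090) x2=(-2.0556) x3=(0.2690)
step 11: x0=(2.3264) x1=(-0.7034) x2=(-2.1039) x3=(0.2034)
step 12: x0=(2.3895) x1=(-0.6970) x2=(-2.1519) x3=(0.1370)
step 13: x0=(2.4526) x1=(-0.6986) x2=(-2.1995) x3=(0.0759)
step 14: x0=(2.5157) x1=(-0.7363) x2=(-2.2469) x3=(0.0401)
step 15: x0=(2.5787) x1=(-0.8087) x2=(-2.2940) x3=(0.0284)
step 16: x0=(2.6418) x1=(-0.8882) x2=(-2.3408) x3=(0.0216)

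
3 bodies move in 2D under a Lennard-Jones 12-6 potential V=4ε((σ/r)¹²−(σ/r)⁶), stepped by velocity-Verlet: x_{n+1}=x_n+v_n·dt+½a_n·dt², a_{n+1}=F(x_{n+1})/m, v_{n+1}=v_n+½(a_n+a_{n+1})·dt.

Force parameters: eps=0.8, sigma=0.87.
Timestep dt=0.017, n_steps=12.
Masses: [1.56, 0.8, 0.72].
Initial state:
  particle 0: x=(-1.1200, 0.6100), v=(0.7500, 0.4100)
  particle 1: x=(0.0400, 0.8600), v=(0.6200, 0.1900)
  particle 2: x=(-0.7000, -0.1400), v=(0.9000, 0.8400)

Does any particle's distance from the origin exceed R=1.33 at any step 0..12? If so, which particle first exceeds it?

step 0: x0=(-1.1200, 0.6100) x1=(0.0400, 0.8600) x2=(-0.7000, -0.1400)
step 1: x0=(-1.1083, 0.6192) x1=(0.0501, 0.8630) x2=(-0.6818, -0.1303)
step 2: x0=(-1.0987, 0.6327) x1=(0.0592, 0.8654) x2=(-0.6582, -0.1293)
step 3: x0=(-1.0905, 0.6491) x1=(0.0675, 0.8672) x2=(-0.6306, -0.1338)
step 4: x0=(-1.0827, 0.6670) x1=(0.0747, 0.8685) x2=(-0.6009, -0.1410)
step 5: x0=(-1.0749, 0.6854) x1=(0.0810, 0.8692) x2=(-0.5701, -0.1487)
step 6: x0=(-1.0668, 0.7039) x1=(0.0864, 0.8693) x2=(-0.5390, -0.1560)
step 7: x0=(-1.0582, 0.7222) x1=(0.0908, 0.8688) x2=(-0.5079, -0.1622)
step 8: x0=(-1.0491, 0.7403) x1=(0.0941, 0.8677) x2=(-0.4768, -0.1671)
step 9: x0=(-1.0393, 0.7580) x1=(0.0965, 0.8660) x2=(-0.4459, -0.1707)
step 10: x0=(-1.0290, 0.7755) x1=(0.0979, 0.8636) x2=(-0.4150, -0.1729)
step 11: x0=(-1.0181, 0.7927) x1=(0.0982, 0.8605) x2=(-0.3843, -0.1736)
step 12: x0=(-1.0066, 0.8095) x1=(0.0974, 0.8567) x2=(-0.3537, -0.1731)

no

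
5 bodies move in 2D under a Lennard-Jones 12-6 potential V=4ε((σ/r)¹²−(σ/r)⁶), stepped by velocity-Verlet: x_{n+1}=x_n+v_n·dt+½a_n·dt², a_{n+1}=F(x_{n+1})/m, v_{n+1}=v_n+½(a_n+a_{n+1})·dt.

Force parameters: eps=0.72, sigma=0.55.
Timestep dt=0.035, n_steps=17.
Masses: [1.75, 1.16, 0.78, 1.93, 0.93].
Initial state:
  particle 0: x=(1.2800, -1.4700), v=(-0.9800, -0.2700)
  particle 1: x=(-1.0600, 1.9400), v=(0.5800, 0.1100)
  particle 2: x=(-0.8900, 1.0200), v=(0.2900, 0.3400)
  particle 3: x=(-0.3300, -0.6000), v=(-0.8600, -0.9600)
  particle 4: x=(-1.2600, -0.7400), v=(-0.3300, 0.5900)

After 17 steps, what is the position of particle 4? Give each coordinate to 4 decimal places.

step 0: x0=(1.2800, -1.4700) x1=(-1.0600, 1.9400) x2=(-0.8900, 1.0200) x3=(-0.3300, -0.6000) x4=(-1.2600, -0.7400)
step 1: x0=(1.2457, -1.4794) x1=(-1.0396, 1.9435) x2=(-0.8799, 1.0324) x3=(-0.3603, -0.6336) x4=(-1.2711, -0.7193)
step 2: x0=(1.2114, -1.4889) x1=(-1.0191, 1.9462) x2=(-0.8701, 1.0460) x3=(-0.3911, -0.6673) x4=(-1.2812, -0.6984)
step 3: x0=(1.1771, -1.4983) x1=(-0.9985, 1.9480) x2=(-0.8605, 1.0608) x3=(-0.4226, -0.7010) x4=(-1.2899, -0.6776)
step 4: x0=(1.1428, -1.5078) x1=(-0.9777, 1.9489) x2=(-0.8510, 1.0770) x3=(-0.4547, -0.7347) x4=(-1.2972, -0.6567)
step 5: x0=(1.1084, -1.5172) x1=(-0.9567, 1.9488) x2=(-0.8419, 1.0948) x3=(-0.4876, -0.7683) x4=(-1.3028, -0.6360)
step 6: x0=(1.0741, -1.5267) x1=(-0.9356, 1.9474) x2=(-0.8329, 1.1143) x3=(-0.5215, -0.8017) x4=(-1.3064, -0.6156)
step 7: x0=(1.0398, -1.5361) x1=(-0.9143, 1.9445) x2=(-0.8242, 1.1360) x3=(-0.5565, -0.8349) x4=(-1.3078, -0.5957)
step 8: x0=(1.0054, -1.5455) x1=(-0.8928, 1.9399) x2=(-0.8158, 1.1603) x3=(-0.5926, -0.8677) x4=(-1.3068, -0.5766)
step 9: x0=(0.9711, -1.5549) x1=(-0.8712, 1.9333) x2=(-0.8078, 1.1876) x3=(-0.6300, -0.9000) x4=(-1.3031, -0.5585)
step 10: x0=(0.9367, -1.5644) x1=(-0.8492, 1.9240) x2=(-0.8000, 1.2188) x3=(-0.6688, -0.9316) x4=(-1.2966, -0.5419)
step 11: x0=(0.9024, -1.5738) x1=(-0.8271, 1.9115) x2=(-0.7926, 1.2548) x3=(-0.7089, -0.9623) x4=(-1.2872, -0.5271)
step 12: x0=(0.8680, -1.5832) x1=(-0.8048, 1.8960) x2=(-0.7855, 1.2952) x3=(-0.7505, -0.9919) x4=(-1.2747, -0.5145)
step 13: x0=(0.8336, -1.5926) x1=(-0.7826, 1.8836) x2=(-0.7781, 1.3310) x3=(-0.7935, -1.0203) x4=(-1.2594, -0.5045)
step 14: x0=(0.7992, -1.6020) x1=(-0.7607, 1.9015) x2=(-0.7705, 1.3218) x3=(-0.8378, -1.0472) x4=(-1.2413, -0.4976)
step 15: x0=(0.7648, -1.6114) x1=(-0.7385, 1.9298) x2=(-0.7630, 1.2970) x3=(-0.8833, -1.0725) x4=(-1.2207, -0.4940)
step 16: x0=(0.7304, -1.6208) x1=(-0.7165, 1.9564) x2=(-0.7555, 1.2747) x3=(-0.9297, -1.0961) x4=(-1.1982, -0.4939)
step 17: x0=(0.6960, -1.6302) x1=(-0.6946, 1.9797) x2=(-0.7477, 1.2574) x3=(-0.9769, -1.1181) x4=(-1.1740, -0.4973)

(-1.1740, -0.4973)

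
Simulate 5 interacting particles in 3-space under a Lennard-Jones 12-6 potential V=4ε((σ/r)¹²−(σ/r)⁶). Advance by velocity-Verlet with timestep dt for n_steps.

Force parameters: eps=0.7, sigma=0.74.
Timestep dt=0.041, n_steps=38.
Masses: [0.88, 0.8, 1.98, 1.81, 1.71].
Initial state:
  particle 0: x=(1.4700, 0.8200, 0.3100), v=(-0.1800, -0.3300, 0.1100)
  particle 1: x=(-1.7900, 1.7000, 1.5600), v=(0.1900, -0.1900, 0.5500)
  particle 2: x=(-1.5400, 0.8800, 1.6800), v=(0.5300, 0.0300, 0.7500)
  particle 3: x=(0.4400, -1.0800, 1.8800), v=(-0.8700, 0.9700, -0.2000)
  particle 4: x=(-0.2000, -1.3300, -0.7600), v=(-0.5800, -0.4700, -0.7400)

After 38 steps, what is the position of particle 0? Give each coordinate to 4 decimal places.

(1.1814, 0.3011, 0.4874)

step 0: x0=(1.4700, 0.8200, 0.3100) x1=(-1.7900, 1.7000, 1.5600) x2=(-1.5400, 0.8800, 1.6800) x3=(0.4400, -1.0800, 1.8800) x4=(-0.2000, -1.3300, -0.7600)
step 1: x0=(1.4626, 0.8065, 0.3145) x1=(-1.7817, 1.6906, 1.5828) x2=(-1.5185, 0.8819, 1.7107) x3=(0.4043, -1.0402, 1.8718) x4=(-0.2238, -1.3493, -0.7903)
step 2: x0=(1.4552, 0.7929, 0.3190) x1=(-1.7724, 1.6782, 1.6060) x2=(-1.4973, 0.8850, 1.7411) x3=(0.3687, -1.0005, 1.8636) x4=(-0.2476, -1.3685, -0.8207)
step 3: x0=(1.4478, 0.7794, 0.3235) x1=(-1.7624, 1.6636, 1.6297) x2=(-1.4765, 0.8890, 1.7714) x3=(0.3330, -0.9607, 1.8554) x4=(-0.2713, -1.3878, -0.8510)
step 4: x0=(1.4404, 0.7658, 0.3281) x1=(-1.7521, 1.6480, 1.6535) x2=(-1.4558, 0.8933, 1.8017) x3=(0.2973, -0.9209, 1.8472) x4=(-0.2951, -1.4071, -0.8813)
step 5: x0=(1.4330, 0.7523, 0.3326) x1=(-1.7421, 1.6335, 1.6771) x2=(-1.4349, 0.8973, 1.8320) x3=(0.2616, -0.8811, 1.8390) x4=(-0.3189, -1.4263, -0.9117)
step 6: x0=(1.4256, 0.7387, 0.3371) x1=(-1.7334, 1.6221, 1.7000) x2=(-1.4135, 0.8999, 1.8626) x3=(0.2260, -0.8413, 1.8307) x4=(-0.3427, -1.4456, -0.9420)
step 7: x0=(1.4182, 0.7251, 0.3417) x1=(-1.7268, 1.6152, 1.7220) x2=(-1.3913, 0.9008, 1.8936) x3=(0.1903, -0.8015, 1.8225) x4=(-0.3664, -1.4649, -0.9723)
step 8: x0=(1.4108, 0.7116, 0.3462) x1=(-1.7221, 1.6126, 1.7429) x2=(-1.3683, 0.8999, 1.9250) x3=(0.1546, -0.7617, 1.8143) x4=(-0.3902, -1.4841, -1.0026)
step 9: x0=(1.4033, 0.6980, 0.3508) x1=(-1.7185, 1.6122, 1.7632) x2=(-1.3448, 0.8981, 1.9566) x3=(0.1189, -0.7219, 1.8060) x4=(-0.4140, -1.5034, -1.0330)
step 10: x0=(1.3959, 0.6844, 0.3553) x1=(-1.7151, 1.6121, 1.7835) x2=(-1.3213, 0.8962, 1.9883) x3=(0.0832, -0.6820, 1.7978) x4=(-0.4378, -1.5226, -1.0633)
step 11: x0=(1.3884, 0.6708, 0.3599) x1=(-1.7109, 1.6107, 1.8041) x2=(-1.2981, 0.8948, 2.0198) x3=(0.0475, -0.6422, 1.7896) x4=(-0.4615, -1.5419, -1.0936)
step 12: x0=(1.3810, 0.6572, 0.3645) x1=(-1.7055, 1.6070, 1.8254) x2=(-1.2753, 0.8943, 2.0511) x3=(0.0118, -0.6023, 1.7813) x4=(-0.4853, -1.5611, -1.1239)
step 13: x0=(1.3735, 0.6436, 0.3690) x1=(-1.6984, 1.6005, 1.8476) x2=(-1.2532, 0.8949, 2.0819) x3=(-0.0239, -0.5624, 1.7731) x4=(-0.5091, -1.5804, -1.1542)
step 14: x0=(1.3660, 0.6299, 0.3736) x1=(-1.6894, 1.5912, 1.8707) x2=(-1.2319, 0.8967, 2.1124) x3=(-0.0597, -0.5225, 1.7648) x4=(-0.5328, -1.5996, -1.1845)
step 15: x0=(1.3585, 0.6163, 0.3782) x1=(-1.6787, 1.5791, 1.8948) x2=(-1.2112, 0.8995, 2.1425) x3=(-0.0954, -0.4826, 1.7566) x4=(-0.5566, -1.6189, -1.2148)
step 16: x0=(1.3510, 0.6027, 0.3828) x1=(-1.6661, 1.5644, 1.9199) x2=(-1.1913, 0.9034, 2.1722) x3=(-0.1312, -0.4426, 1.7483) x4=(-0.5804, -1.6382, -1.2451)
step 17: x0=(1.3434, 0.5890, 0.3875) x1=(-1.6521, 1.5477, 1.9457) x2=(-1.1719, 0.9080, 2.2016) x3=(-0.1670, -0.4026, 1.7401) x4=(-0.6041, -1.6574, -1.2754)
step 18: x0=(1.3359, 0.5754, 0.3921) x1=(-1.6375, 1.5301, 1.9718) x2=(-1.1527, 0.9130, 2.2309) x3=(-0.2028, -0.3625, 1.7319) x4=(-0.6279, -1.6767, -1.3058)
step 19: x0=(1.3283, 0.5617, 0.3968) x1=(-1.6232, 1.5130, 1.9978) x2=(-1.1334, 0.9177, 2.2602) x3=(-0.2387, -0.3224, 1.7237) x4=(-0.6517, -1.6959, -1.3361)
step 20: x0=(1.3208, 0.5480, 0.4014) x1=(-1.6107, 1.4981, 2.0228) x2=(-1.1132, 0.9214, 2.2898) x3=(-0.2746, -0.2822, 1.7155) x4=(-0.6754, -1.7152, -1.3664)
step 21: x0=(1.3132, 0.5343, 0.4061) x1=(-1.6013, 1.4867, 2.0461) x2=(-1.0918, 0.9237, 2.3201) x3=(-0.3105, -0.2419, 1.7073) x4=(-0.6992, -1.7344, -1.3967)
step 22: x0=(1.3056, 0.5206, 0.4108) x1=(-1.5949, 1.4787, 2.0678) x2=(-1.0691, 0.9245, 2.3510) x3=(-0.3466, -0.2015, 1.6992) x4=(-0.7230, -1.7536, -1.4270)
step 23: x0=(1.2979, 0.5070, 0.4155) x1=(-1.5904, 1.4726, 2.0884) x2=(-1.0455, 0.9244, 2.3823) x3=(-0.3827, -0.1610, 1.6912) x4=(-0.7467, -1.7729, -1.4573)
step 24: x0=(1.2903, 0.4933, 0.4202) x1=(-1.5863, 1.4670, 2.1088) x2=(-1.0217, 0.9239, 2.4136) x3=(-0.4189, -0.1203, 1.6832) x4=(-0.7705, -1.7921, -1.4876)
step 25: x0=(1.2826, 0.4795, 0.4249) x1=(-1.5813, 1.4604, 2.1297) x2=(-0.9982, 0.9237, 2.4445) x3=(-0.4551, -0.0794, 1.6754) x4=(-0.7943, -1.8114, -1.5179)
step 26: x0=(1.2750, 0.4658, 0.4296) x1=(-1.5744, 1.4522, 2.1515) x2=(-0.9753, 0.9240, 2.4750) x3=(-0.4915, -0.0383, 1.6677) x4=(-0.8180, -1.8306, -1.5482)
step 27: x0=(1.2673, 0.4521, 0.4344) x1=(-1.5653, 1.4419, 2.1746) x2=(-0.9532, 0.9249, 2.5048) x3=(-0.5281, 0.0030, 1.6601) x4=(-0.8418, -1.8499, -1.5785)
step 28: x0=(1.2595, 0.4384, 0.4391) x1=(-1.5536, 1.4295, 2.1989) x2=(-0.9321, 0.9264, 2.5338) x3=(-0.5647, 0.0446, 1.6528) x4=(-0.8656, -1.8691, -1.6088)
step 29: x0=(1.2518, 0.4247, 0.4439) x1=(-1.5393, 1.4149, 2.2247) x2=(-0.9118, 0.9285, 2.5621) x3=(-0.6014, 0.0865, 1.6458) x4=(-0.8893, -1.8884, -1.6391)
step 30: x0=(1.2441, 0.4110, 0.4487) x1=(-1.5226, 1.3983, 2.2516) x2=(-0.8924, 0.9311, 2.5895) x3=(-0.6383, 0.1287, 1.6391) x4=(-0.9131, -1.9076, -1.6694)
step 31: x0=(1.2363, 0.3972, 0.4535) x1=(-1.5037, 1.3802, 2.2796) x2=(-0.8738, 0.9341, 2.6162) x3=(-0.6753, 0.1712, 1.6327) x4=(-0.9369, -1.9269, -1.6997)
step 32: x0=(1.2285, 0.3835, 0.4583) x1=(-1.4836, 1.3611, 2.3081) x2=(-0.8556, 0.9371, 2.6424) x3=(-0.7124, 0.2141, 1.6268) x4=(-0.9606, -1.9461, -1.7300)
step 33: x0=(1.2207, 0.3698, 0.4631) x1=(-1.4637, 1.3419, 2.3363) x2=(-0.8371, 0.9398, 2.6682) x3=(-0.7497, 0.2573, 1.6212) x4=(-0.9844, -1.9654, -1.7603)
step 34: x0=(1.2129, 0.3561, 0.4680) x1=(-1.4458, 1.3240, 2.3632) x2=(-0.8178, 0.9417, 2.6942) x3=(-0.7870, 0.3010, 1.6162) x4=(-1.0082, -1.9846, -1.7906)
step 35: x0=(1.2050, 0.3423, 0.4728) x1=(-1.4317, 1.3081, 2.3877) x2=(-0.7968, 0.9423, 2.7206) x3=(-0.8244, 0.3450, 1.6116) x4=(-1.0319, -2.0038, -1.8209)
step 36: x0=(1.1972, 0.3286, 0.4776) x1=(-1.4217, 1.2944, 2.4096) x2=(-0.7741, 0.9418, 2.7476) x3=(-0.8619, 0.3894, 1.6077) x4=(-1.0557, -2.0231, -1.8512)
step 37: x0=(1.1893, 0.3149, 0.4825) x1=(-1.4144, 1.2818, 2.4295) x2=(-0.7502, 0.9404, 2.7748) x3=(-0.8996, 0.4343, 1.6043) x4=(-1.0795, -2.0423, -1.8815)
step 38: x0=(1.1814, 0.3011, 0.4874) x1=(-1.4079, 1.2692, 2.4482) x2=(-0.7258, 0.9386, 2.8019) x3=(-0.9373, 0.4795, 1.6015) x4=(-1.1032, -2.0616, -1.9118)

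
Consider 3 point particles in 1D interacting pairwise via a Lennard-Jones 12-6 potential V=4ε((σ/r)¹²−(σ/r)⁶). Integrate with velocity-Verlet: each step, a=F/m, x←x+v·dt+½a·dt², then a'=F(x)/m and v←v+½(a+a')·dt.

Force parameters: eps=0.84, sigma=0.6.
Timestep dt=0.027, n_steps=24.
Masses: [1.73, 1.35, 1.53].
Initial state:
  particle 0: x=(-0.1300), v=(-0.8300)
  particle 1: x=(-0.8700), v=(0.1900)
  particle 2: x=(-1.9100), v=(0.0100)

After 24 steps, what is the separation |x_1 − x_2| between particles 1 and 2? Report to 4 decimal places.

0.7658

step 0: x0=(-0.1300) x1=(-0.8700) x2=(-1.9100)
step 1: x0=(-0.1531) x1=(-0.8641) x2=(-1.9096)
step 2: x0=(-0.1774) x1=(-0.8571) x2=(-1.9088)
step 3: x0=(-0.2021) x1=(-0.8500) x2=(-1.9078)
step 4: x0=(-0.2246) x1=(-0.8460) x2=(-1.9064)
step 5: x0=(-0.2402) x1=(-0.8511) x2=(-1.9048)
step 6: x0=(-0.2459) x1=(-0.8692) x2=(-1.9029)
step 7: x0=(-0.2452) x1=(-0.8960) x2=(-1.9006)
step 8: x0=(-0.2427) x1=(-0.9255) x2=(-1.8979)
step 9: x0=(-0.2406) x1=(-0.9550) x2=(-1.8947)
step 10: x0=(-0.2399) x1=(-0.9836) x2=(-1.8909)
step 11: x0=(-0.2405) x1=(-1.0113) x2=(-1.8864)
step 12: x0=(-0.2425) x1=(-1.0382) x2=(-1.8809)
step 13: x0=(-0.2458) x1=(-1.0647) x2=(-1.8744)
step 14: x0=(-0.2501) x1=(-1.0913) x2=(-1.8665)
step 15: x0=(-0.2555) x1=(-1.1184) x2=(-1.8570)
step 16: x0=(-0.2618) x1=(-1.1462) x2=(-1.8460)
step 17: x0=(-0.2688) x1=(-1.1743) x2=(-1.8338)
step 18: x0=(-0.2765) x1=(-1.2003) x2=(-1.8227)
step 19: x0=(-0.2848) x1=(-1.2170) x2=(-1.8191)
step 20: x0=(-0.2937) x1=(-1.2161) x2=(-1.8304)
step 21: x0=(-0.3031) x1=(-1.2031) x2=(-1.8517)
step 22: x0=(-0.3133) x1=(-1.1865) x2=(-1.8754)
step 23: x0=(-0.3244) x1=(-1.1698) x2=(-1.8982)
step 24: x0=(-0.3363) x1=(-1.1536) x2=(-1.9195)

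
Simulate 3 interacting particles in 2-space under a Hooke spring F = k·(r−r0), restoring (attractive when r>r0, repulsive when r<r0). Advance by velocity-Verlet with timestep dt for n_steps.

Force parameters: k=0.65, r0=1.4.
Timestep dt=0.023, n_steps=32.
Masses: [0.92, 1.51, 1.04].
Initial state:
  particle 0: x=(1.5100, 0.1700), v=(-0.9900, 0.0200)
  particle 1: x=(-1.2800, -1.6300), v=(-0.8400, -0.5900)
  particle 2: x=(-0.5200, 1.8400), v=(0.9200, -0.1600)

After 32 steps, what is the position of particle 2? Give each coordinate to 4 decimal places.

(0.1302, 1.2741)

step 0: x0=(1.5100, 0.1700) x1=(-1.2800, -1.6300) x2=(-0.5200, 1.8400)
step 1: x0=(1.4868, 0.1704) x1=(-1.2991, -1.6432) x2=(-0.4988, 1.8358)
step 2: x0=(1.4626, 0.1707) x1=(-1.3177, -1.6557) x2=(-0.4774, 1.8307)
step 3: x0=(1.4374, 0.1709) x1=(-1.3358, -1.6675) x2=(-0.4559, 1.8247)
step 4: x0=(1.4114, 0.1710) x1=(-1.3534, -1.6785) x2=(-0.4343, 1.8177)
step 5: x0=(1.3845, 0.1709) x1=(-1.3706, -1.6888) x2=(-0.4126, 1.8097)
step 6: x0=(1.3567, 0.1707) x1=(-1.3872, -1.6984) x2=(-0.3909, 1.8008)
step 7: x0=(1.3280, 0.1703) x1=(-1.4034, -1.7072) x2=(-0.3691, 1.7910)
step 8: x0=(1.2984, 0.1698) x1=(-1.4190, -1.7153) x2=(-0.3473, 1.7802)
step 9: x0=(1.2681, 0.1691) x1=(-1.4341, -1.7227) x2=(-0.3255, 1.7686)
step 10: x0=(1.2369, 0.1682) x1=(-1.4488, -1.7293) x2=(-0.3037, 1.7560)
step 11: x0=(1.2050, 0.1672) x1=(-1.4629, -1.7352) x2=(-0.2820, 1.7425)
step 12: x0=(1.1723, 0.1659) x1=(-1.4765, -1.7403) x2=(-0.2604, 1.7281)
step 13: x0=(1.1388, 0.1645) x1=(-1.4896, -1.7447) x2=(-0.2388, 1.7128)
step 14: x0=(1.1046, 0.1628) x1=(-1.5021, -1.7484) x2=(-0.2174, 1.6966)
step 15: x0=(1.0697, 0.1609) x1=(-1.5142, -1.7513) x2=(-0.1961, 1.6796)
step 16: x0=(1.0342, 0.1587) x1=(-1.5257, -1.7535) x2=(-0.1749, 1.6618)
step 17: x0=(0.9979, 0.1563) x1=(-1.5367, -1.7550) x2=(-0.1539, 1.6431)
step 18: x0=(0.9611, 0.1536) x1=(-1.5472, -1.7558) x2=(-0.1331, 1.6236)
step 19: x0=(0.9236, 0.1507) x1=(-1.5572, -1.7558) x2=(-0.1125, 1.6032)
step 20: x0=(0.8855, 0.1475) x1=(-1.5666, -1.7552) x2=(-0.0921, 1.5821)
step 21: x0=(0.8468, 0.1440) x1=(-1.5756, -1.7538) x2=(-0.0719, 1.5602)
step 22: x0=(0.8076, 0.1402) x1=(-1.5840, -1.7517) x2=(-0.0520, 1.5376)
step 23: x0=(0.7678, 0.1361) x1=(-1.5919, -1.7490) x2=(-0.0324, 1.5142)
step 24: x0=(0.7276, 0.1317) x1=(-1.5993, -1.7455) x2=(-0.0130, 1.4901)
step 25: x0=(0.6868, 0.1270) x1=(-1.6063, -1.7414) x2=(0.0060, 1.4653)
step 26: x0=(0.6456, 0.1219) x1=(-1.6127, -1.7366) x2=(0.0248, 1.4399)
step 27: x0=(0.6040, 0.1165) x1=(-1.6186, -1.7311) x2=(0.0432, 1.4138)
step 28: x0=(0.5619, 0.1108) x1=(-1.6240, -1.7250) x2=(0.0613, 1.3870)
step 29: x0=(0.5194, 0.1047) x1=(-1.6290, -1.7182) x2=(0.0790, 1.3596)
step 30: x0=(0.4765, 0.0982) x1=(-1.6334, -1.7109) x2=(0.0964, 1.3317)
step 31: x0=(0.4332, 0.0913) x1=(-1.6374, -1.7029) x2=(0.1135, 1.3032)
step 32: x0=(0.3896, 0.0841) x1=(-1.6410, -1.6942) x2=(0.1302, 1.2741)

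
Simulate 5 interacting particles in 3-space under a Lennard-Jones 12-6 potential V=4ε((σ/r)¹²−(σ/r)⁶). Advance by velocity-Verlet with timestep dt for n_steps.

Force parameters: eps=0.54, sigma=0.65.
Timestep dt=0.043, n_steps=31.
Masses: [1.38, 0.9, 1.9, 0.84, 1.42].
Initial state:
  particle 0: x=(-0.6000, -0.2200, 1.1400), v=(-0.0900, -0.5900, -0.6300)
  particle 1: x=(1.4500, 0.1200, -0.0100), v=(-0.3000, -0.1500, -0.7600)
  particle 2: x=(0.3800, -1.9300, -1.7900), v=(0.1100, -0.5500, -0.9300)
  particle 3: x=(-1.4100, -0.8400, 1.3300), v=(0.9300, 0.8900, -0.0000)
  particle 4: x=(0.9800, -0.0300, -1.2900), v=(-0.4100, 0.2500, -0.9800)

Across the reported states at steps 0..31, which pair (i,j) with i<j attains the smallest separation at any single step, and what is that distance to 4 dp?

step 0: x0=(-0.6000, -0.2200, 1.1400) x1=(1.4500, 0.1200, -0.0100) x2=(0.3800, -1.9300, -1.7900) x3=(-1.4100, -0.8400, 1.3300) x4=(0.9800, -0.0300, -1.2900)
step 1: x0=(-0.6042, -0.2456, 1.1130) x1=(1.4371, 0.1135, -0.0428) x2=(0.3847, -1.9536, -1.8300) x3=(-1.3694, -0.8013, 1.3299) x4=(0.9624, -0.0192, -1.3321)
step 2: x0=(-0.6095, -0.2720, 1.0863) x1=(1.4240, 0.1071, -0.0757) x2=(0.3895, -1.9773, -1.8700) x3=(-1.3272, -0.7613, 1.3292) x4=(0.9448, -0.0085, -1.3740)
step 3: x0=(-0.6163, -0.2995, 1.0601) x1=(1.4110, 0.1006, -0.1089) x2=(0.3942, -2.0009, -1.9100) x3=(-1.2823, -0.7197, 1.3278) x4=(0.9273, 0.0023, -1.4159)
step 4: x0=(-0.6251, -0.3282, 1.0347) x1=(1.3978, 0.0940, -0.1422) x2=(0.3989, -2.0246, -1.9499) x3=(-1.2341, -0.6758, 1.3249) x4=(0.9098, 0.0130, -1.4576)
step 5: x0=(-0.6355, -0.3579, 1.0101) x1=(1.3846, 0.0875, -0.1757) x2=(0.4037, -2.0482, -1.9899) x3=(-1.1834, -0.6306, 1.3209) x4=(0.8924, 0.0238, -1.4992)
step 6: x0=(-0.6395, -0.3843, 0.9818) x1=(1.3713, 0.0810, -0.2094) x2=(0.4084, -2.0718, -2.0299) x3=(-1.1433, -0.5906, 1.3228) x4=(0.8750, 0.0346, -1.5407)
step 7: x0=(-0.6173, -0.4000, 0.9358) x1=(1.3579, 0.0744, -0.2432) x2=(0.4131, -2.0954, -2.0699) x3=(-1.1460, -0.5681, 1.3538) x4=(0.8576, 0.0453, -1.5822)
step 8: x0=(-0.5908, -0.4143, 0.8864) x1=(1.3445, 0.0679, -0.2772) x2=(0.4179, -2.1190, -2.1099) x3=(-1.1559, -0.5480, 1.3905) x4=(0.8402, 0.0561, -1.6235)
step 9: x0=(-0.5659, -0.4291, 0.8384) x1=(1.3310, 0.0613, -0.3113) x2=(0.4226, -2.1426, -2.1498) x3=(-1.1631, -0.5272, 1.4247) x4=(0.8229, 0.0669, -1.6647)
step 10: x0=(-0.5428, -0.4441, 0.7922) x1=(1.3175, 0.0548, -0.3455) x2=(0.4274, -2.1663, -2.1898) x3=(-1.1674, -0.5059, 1.4561) x4=(0.8057, 0.0776, -1.7059)
step 11: x0=(-0.5209, -0.4592, 0.7473) x1=(1.3039, 0.0482, -0.3799) x2=(0.4321, -2.1899, -2.2298) x3=(-1.1697, -0.4844, 1.4854) x4=(0.7884, 0.0884, -1.7469)
step 12: x0=(-0.4998, -0.4744, 0.7033) x1=(1.2902, 0.0416, -0.4144) x2=(0.4368, -2.2135, -2.2698) x3=(-1.1706, -0.4629, 1.5131) x4=(0.7712, 0.0991, -1.7879)
step 13: x0=(-0.4793, -0.4895, 0.6599) x1=(1.2765, 0.0351, -0.4490) x2=(0.4416, -2.2371, -2.3097) x3=(-1.1706, -0.4414, 1.5397) x4=(0.7540, 0.1098, -1.8288)
step 14: x0=(-0.4590, -0.5047, 0.6170) x1=(1.2628, 0.0285, -0.4837) x2=(0.4463, -2.2607, -2.3497) x3=(-1.1701, -0.4199, 1.5657) x4=(0.7369, 0.1206, -1.8696)
step 15: x0=(-0.4390, -0.5198, 0.5744) x1=(1.2490, 0.0220, -0.5186) x2=(0.4511, -2.2843, -2.3897) x3=(-1.1693, -0.3985, 1.5912) x4=(0.7197, 0.1313, -1.9104)
step 16: x0=(-0.4191, -0.5348, 0.5319) x1=(1.2351, 0.0155, -0.5535) x2=(0.4558, -2.3079, -2.4297) x3=(-1.1682, -0.3771, 1.6163) x4=(0.7026, 0.1420, -1.9510)
step 17: x0=(-0.3994, -0.5499, 0.4896) x1=(1.2212, 0.0089, -0.5886) x2=(0.4606, -2.3314, -2.4696) x3=(-1.1669, -0.3558, 1.6412) x4=(0.6856, 0.1527, -1.9916)
step 18: x0=(-0.3796, -0.5649, 0.4474) x1=(1.2072, 0.0024, -0.6237) x2=(0.4653, -2.3550, -2.5096) x3=(-1.1655, -0.3344, 1.6659) x4=(0.6685, 0.1634, -2.0322)
step 19: x0=(-0.3600, -0.5800, 0.4052) x1=(1.1932, -0.0041, -0.6590) x2=(0.4700, -2.3786, -2.5496) x3=(-1.1641, -0.3131, 1.6906) x4=(0.6515, 0.1741, -2.0726)
step 20: x0=(-0.3403, -0.5950, 0.3631) x1=(1.1791, -0.0106, -0.6943) x2=(0.4748, -2.4022, -2.5895) x3=(-1.1626, -0.2919, 1.7151) x4=(0.6345, 0.1848, -2.1131)
step 21: x0=(-0.3207, -0.6099, 0.3211) x1=(1.1650, -0.0171, -0.7297) x2=(0.4795, -2.4258, -2.6295) x3=(-1.1610, -0.2706, 1.7395) x4=(0.6175, 0.1955, -2.1534)
step 22: x0=(-0.3010, -0.6249, 0.2790) x1=(1.1508, -0.0237, -0.7652) x2=(0.4843, -2.4494, -2.6695) x3=(-1.1595, -0.2493, 1.7640) x4=(0.6005, 0.2061, -2.1937)
step 23: x0=(-0.2814, -0.6399, 0.2370) x1=(1.1366, -0.0301, -0.8007) x2=(0.4890, -2.4730, -2.7095) x3=(-1.1579, -0.2281, 1.7883) x4=(0.5836, 0.2168, -2.2339)
step 24: x0=(-0.2617, -0.6548, 0.1950) x1=(1.1223, -0.0366, -0.8364) x2=(0.4938, -2.4965, -2.7494) x3=(-1.1562, -0.2068, 1.8127) x4=(0.5667, 0.2274, -2.2741)
step 25: x0=(-0.2421, -0.6698, 0.1529) x1=(1.1080, -0.0431, -0.8721) x2=(0.4985, -2.5201, -2.7894) x3=(-1.1546, -0.1856, 1.8370) x4=(0.5498, 0.2380, -2.3143)
step 26: x0=(-0.2224, -0.6847, 0.1109) x1=(1.0936, -0.0496, -0.9078) x2=(0.5032, -2.5437, -2.8294) x3=(-1.1530, -0.1644, 1.8613) x4=(0.5329, 0.2487, -2.3544)
step 27: x0=(-0.2028, -0.6997, 0.0689) x1=(1.0792, -0.0561, -0.9436) x2=(0.5080, -2.5673, -2.8693) x3=(-1.1514, -0.1431, 1.8856) x4=(0.5160, 0.2593, -2.3944)
step 28: x0=(-0.1831, -0.7146, 0.0268) x1=(1.0647, -0.0626, -0.9795) x2=(0.5127, -2.5909, -2.9093) x3=(-1.1497, -0.1219, 1.9099) x4=(0.4992, 0.2699, -2.4344)
step 29: x0=(-0.1634, -0.7295, -0.0153) x1=(1.0501, -0.0691, -1.0154) x2=(0.5175, -2.6144, -2.9493) x3=(-1.1481, -0.1007, 1.9342) x4=(0.4823, 0.2804, -2.4743)
step 30: x0=(-0.1436, -0.7444, -0.0573) x1=(1.0355, -0.0755, -1.0513) x2=(0.5222, -2.6380, -2.9892) x3=(-1.1464, -0.0795, 1.9585) x4=(0.4655, 0.2910, -2.5142)
step 31: x0=(-0.1239, -0.7592, -0.0994) x1=(1.0208, -0.0820, -1.0873) x2=(0.5270, -2.6616, -3.0292) x3=(-1.1448, -0.0582, 1.9828) x4=(0.4487, 0.3016, -2.5541)

pair (0,3), distance 0.6424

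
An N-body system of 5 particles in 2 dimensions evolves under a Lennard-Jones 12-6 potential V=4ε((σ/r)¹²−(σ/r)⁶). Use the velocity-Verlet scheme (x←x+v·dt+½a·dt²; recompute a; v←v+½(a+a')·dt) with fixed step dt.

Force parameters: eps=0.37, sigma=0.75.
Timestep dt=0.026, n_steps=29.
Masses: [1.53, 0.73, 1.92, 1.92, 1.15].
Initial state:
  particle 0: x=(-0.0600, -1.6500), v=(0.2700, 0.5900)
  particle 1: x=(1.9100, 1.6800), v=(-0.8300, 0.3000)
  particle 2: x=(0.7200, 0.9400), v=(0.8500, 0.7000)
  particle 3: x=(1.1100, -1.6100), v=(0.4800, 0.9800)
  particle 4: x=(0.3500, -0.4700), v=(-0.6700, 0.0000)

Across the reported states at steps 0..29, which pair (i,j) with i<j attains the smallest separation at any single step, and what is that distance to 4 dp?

pair (1,2), distance 0.7219

step 0: x0=(-0.0600, -1.6500) x1=(1.9100, 1.6800) x2=(0.7200, 0.9400) x3=(1.1100, -1.6100) x4=(0.3500, -0.4700)
step 1: x0=(-0.0529, -1.6346) x1=(1.8884, 1.6878) x2=(0.7421, 0.9582) x3=(1.1224, -1.5845) x4=(0.3326, -0.4701)
step 2: x0=(-0.0455, -1.6190) x1=(1.8666, 1.6954) x2=(0.7643, 0.9764) x3=(1.1346, -1.5590) x4=(0.3152, -0.4704)
step 3: x0=(-0.0379, -1.6033) x1=(1.8446, 1.7030) x2=(0.7865, 0.9946) x3=(1.1466, -1.5334) x4=(0.2978, -0.4710)
step 4: x0=(-0.0300, -1.5874) x1=(1.8225, 1.7104) x2=(0.8088, 1.0128) x3=(1.1584, -1.5077) x4=(0.2804, -0.4718)
step 5: x0=(-0.0219, -1.5712) x1=(1.8001, 1.7177) x2=(0.8311, 1.0311) x3=(1.1701, -1.4821) x4=(0.2630, -0.4729)
step 6: x0=(-0.0136, -1.5549) x1=(1.7774, 1.7247) x2=(0.8536, 1.0494) x3=(1.1815, -1.4564) x4=(0.2456, -0.4744)
step 7: x0=(-0.0050, -1.5382) x1=(1.7543, 1.7315) x2=(0.8763, 1.0679) x3=(1.1928, -1.4306) x4=(0.2282, -0.4763)
step 8: x0=(0.0038, -1.5212) x1=(1.7307, 1.7378) x2=(0.8991, 1.0864) x3=(1.2039, -1.4049) x4=(0.2109, -0.4787)
step 9: x0=(0.0128, -1.5039) x1=(1.7065, 1.7438) x2=(0.9221, 1.1051) x3=(1.2148, -1.3791) x4=(0.1935, -0.4815)
step 10: x0=(0.0221, -1.4862) x1=(1.6817, 1.7491) x2=(0.9453, 1.1241) x3=(1.2256, -1.3532) x4=(0.1761, -0.4849)
step 11: x0=(0.0316, -1.4680) x1=(1.6560, 1.7538) x2=(0.9689, 1.1432) x3=(1.2361, -1.3274) x4=(0.1587, -0.4889)
step 12: x0=(0.0413, -1.4493) x1=(1.6295, 1.7577) x2=(0.9928, 1.1627) x3=(1.2465, -1.3015) x4=(0.1413, -0.4936)
step 13: x0=(0.0512, -1.4302) x1=(1.6025, 1.7612) x2=(1.0169, 1.1823) x3=(1.2568, -1.2756) x4=(0.1239, -0.4990)
step 14: x0=(0.0614, -1.4104) x1=(1.5761, 1.7652) x2=(1.0407, 1.2017) x3=(1.2668, -1.2497) x4=(0.1065, -0.5051)
step 15: x0=(0.0717, -1.3902) x1=(1.5533, 1.7730) x2=(1.0632, 1.2196) x3=(1.2767, -1.2238) x4=(0.0892, -0.5120)
step 16: x0=(0.0821, -1.3696) x1=(1.5399, 1.7916) x2=(1.0821, 1.2334) x3=(1.2864, -1.1979) x4=(0.0720, -0.5194)
step 17: x0=(0.0927, -1.3488) x1=(1.5404, 1.8269) x2=(1.0957, 1.2409) x3=(1.2960, -1.1719) x4=(0.0549, -0.5270)
step 18: x0=(0.1035, -1.3283) x1=(1.5503, 1.8747) x2=(1.1058, 1.2436) x3=(1.3053, -1.1459) x4=(0.0378, -0.5341)
step 19: x0=(0.1146, -1.3092) x1=(1.5637, 1.9275) x2=(1.1144, 1.2444) x3=(1.3145, -1.1200) x4=(0.0206, -0.5394)
step 20: x0=(0.1261, -1.2927) x1=(1.5778, 1.9812) x2=(1.1229, 1.2449) x3=(1.3236, -1.0940) x4=(0.0031, -0.5413)
step 21: x0=(0.1385, -1.2800) x1=(1.5915, 2.0345) x2=(1.1315, 1.2455) x3=(1.3324, -1.0681) x4=(-0.0152, -0.5381)
step 22: x0=(0.1518, -1.2715) x1=(1.6047, 2.0868) x2=(1.1402, 1.2465) x3=(1.3411, -1.0421) x4=(-0.0345, -0.5294)
step 23: x0=(0.1662, -1.2663) x1=(1.6174, 2.1381) x2=(1.1492, 1.2479) x3=(1.3497, -1.0162) x4=(-0.0550, -0.5161)
step 24: x0=(0.1814, -1.2632) x1=(1.6296, 2.1887) x2=(1.1583, 1.2495) x3=(1.3581, -0.9903) x4=(-0.0762, -0.5000)
step 25: x0=(0.1970, -1.2610) x1=(1.6416, 2.2386) x2=(1.1676, 1.2514) x3=(1.3663, -0.9644) x4=(-0.0978, -0.4828)
step 26: x0=(0.2128, -1.2589) x1=(1.6532, 2.2879) x2=(1.1769, 1.2535) x3=(1.3744, -0.9385) x4=(-0.1194, -0.4653)
step 27: x0=(0.2287, -1.2565) x1=(1.6646, 2.3368) x2=(1.1864, 1.2558) x3=(1.3823, -0.9126) x4=(-0.1409, -0.4482)
step 28: x0=(0.2446, -1.2537) x1=(1.6759, 2.3853) x2=(1.1959, 1.2582) x3=(1.3901, -0.8868) x4=(-0.1620, -0.4316)
step 29: x0=(0.2604, -1.2503) x1=(1.6871, 2.4335) x2=(1.2054, 1.2607) x3=(1.3977, -0.8610) x4=(-0.1829, -0.4156)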